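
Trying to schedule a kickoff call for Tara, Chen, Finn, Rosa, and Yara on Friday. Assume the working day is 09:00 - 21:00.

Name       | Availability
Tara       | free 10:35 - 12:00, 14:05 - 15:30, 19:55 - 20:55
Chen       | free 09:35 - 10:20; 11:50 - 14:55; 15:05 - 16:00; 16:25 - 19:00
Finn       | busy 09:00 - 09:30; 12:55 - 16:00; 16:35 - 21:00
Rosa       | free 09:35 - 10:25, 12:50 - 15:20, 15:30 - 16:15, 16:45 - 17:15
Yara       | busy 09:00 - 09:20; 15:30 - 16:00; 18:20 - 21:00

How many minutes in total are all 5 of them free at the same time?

0

Tara free: 10:35-12:00, 14:05-15:30, 19:55-20:55.
Chen free: 09:35-10:20, 11:50-14:55, 15:05-16:00, 16:25-19:00.
Finn free: 09:30-12:55, 16:00-16:35 (invert busy blocks within the working day).
Rosa free: 09:35-10:25, 12:50-15:20, 15:30-16:15, 16:45-17:15.
Yara free: 09:20-15:30, 16:00-18:20 (invert busy blocks within the working day).
Tara ∩ Chen: 11:50-12:00, 14:05-14:55, 15:05-15:30.
Tara ∩ Chen ∩ Finn: 11:50-12:00.
Tara ∩ Chen ∩ Finn ∩ Rosa: ∅.
Tara ∩ Chen ∩ Finn ∩ Rosa ∩ Yara: ∅.
There is no time when everyone is free.
There is no common window, so the total is 0 minutes.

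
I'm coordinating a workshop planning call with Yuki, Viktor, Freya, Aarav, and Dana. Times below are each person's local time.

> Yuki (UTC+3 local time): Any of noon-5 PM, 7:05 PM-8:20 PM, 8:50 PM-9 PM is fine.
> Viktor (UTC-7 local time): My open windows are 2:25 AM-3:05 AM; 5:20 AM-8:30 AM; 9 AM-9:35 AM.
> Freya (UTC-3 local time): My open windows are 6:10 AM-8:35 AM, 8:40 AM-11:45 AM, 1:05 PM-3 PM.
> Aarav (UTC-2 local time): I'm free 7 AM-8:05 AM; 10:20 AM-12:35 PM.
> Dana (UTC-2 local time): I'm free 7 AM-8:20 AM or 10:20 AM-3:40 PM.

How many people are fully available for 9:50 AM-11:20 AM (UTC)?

2

Yuki in UTC: 09:00-14:00, 16:05-17:20, 17:50-18:00 (subtract 3h to convert from UTC+3).
Viktor in UTC: 09:25-10:05, 12:20-15:30, 16:00-16:35 (add 7h to convert from UTC-7).
Freya in UTC: 09:10-11:35, 11:40-14:45, 16:05-18:00 (add 3h to convert from UTC-3).
Aarav in UTC: 09:00-10:05, 12:20-14:35 (add 2h to convert from UTC-2).
Dana in UTC: 09:00-10:20, 12:20-17:40 (add 2h to convert from UTC-2).
Yuki and Freya can make the full 09:50-11:20 slot — that's 2.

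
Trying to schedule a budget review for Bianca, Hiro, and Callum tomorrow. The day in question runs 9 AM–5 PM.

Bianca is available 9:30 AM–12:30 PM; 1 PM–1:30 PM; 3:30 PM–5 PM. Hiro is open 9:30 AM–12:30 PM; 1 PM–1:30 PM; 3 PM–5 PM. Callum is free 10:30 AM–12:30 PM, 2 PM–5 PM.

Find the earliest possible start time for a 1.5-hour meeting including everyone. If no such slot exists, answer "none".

10:30

Bianca ∩ Hiro: 09:30-12:30, 13:00-13:30, 15:30-17:00.
Bianca ∩ Hiro ∩ Callum: 10:30-12:30, 15:30-17:00.
The first common window of at least 90 minutes is 10:30-12:30, so the earliest start is 10:30.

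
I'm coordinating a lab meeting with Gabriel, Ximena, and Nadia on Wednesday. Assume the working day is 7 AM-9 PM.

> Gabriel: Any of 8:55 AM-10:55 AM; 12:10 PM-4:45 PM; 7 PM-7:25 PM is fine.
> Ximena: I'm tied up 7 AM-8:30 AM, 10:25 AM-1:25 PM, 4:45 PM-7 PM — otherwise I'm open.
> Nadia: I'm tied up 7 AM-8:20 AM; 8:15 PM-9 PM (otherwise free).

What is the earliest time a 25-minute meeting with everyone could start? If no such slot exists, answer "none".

08:55

Gabriel free: 08:55-10:55, 12:10-16:45, 19:00-19:25.
Ximena free: 08:30-10:25, 13:25-16:45, 19:00-21:00 (invert busy blocks within the working day).
Nadia free: 08:20-20:15 (invert busy blocks within the working day).
Gabriel ∩ Ximena: 08:55-10:25, 13:25-16:45, 19:00-19:25.
Gabriel ∩ Ximena ∩ Nadia: 08:55-10:25, 13:25-16:45, 19:00-19:25.
So the common availability across everyone is 08:55-10:25, 13:25-16:45, 19:00-19:25.
The first common window of at least 25 minutes is 08:55-10:25, so the earliest start is 08:55.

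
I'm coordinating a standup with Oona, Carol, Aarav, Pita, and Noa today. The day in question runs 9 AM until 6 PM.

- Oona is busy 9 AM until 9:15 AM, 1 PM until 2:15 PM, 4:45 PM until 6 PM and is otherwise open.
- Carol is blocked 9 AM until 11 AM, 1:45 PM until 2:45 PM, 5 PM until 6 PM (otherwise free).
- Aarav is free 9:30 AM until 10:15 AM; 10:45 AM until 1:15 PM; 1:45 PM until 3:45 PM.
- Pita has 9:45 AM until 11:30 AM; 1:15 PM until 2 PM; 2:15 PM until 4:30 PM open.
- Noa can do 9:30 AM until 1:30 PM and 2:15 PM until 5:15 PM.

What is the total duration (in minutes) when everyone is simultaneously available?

90

Oona free: 09:15-13:00, 14:15-16:45 (invert busy blocks within the working day).
Carol free: 11:00-13:45, 14:45-17:00 (invert busy blocks within the working day).
Aarav free: 09:30-10:15, 10:45-13:15, 13:45-15:45.
Pita free: 09:45-11:30, 13:15-14:00, 14:15-16:30.
Noa free: 09:30-13:30, 14:15-17:15.
Oona ∩ Carol: 11:00-13:00, 14:45-16:45.
Oona ∩ Carol ∩ Aarav: 11:00-13:00, 14:45-15:45.
Oona ∩ Carol ∩ Aarav ∩ Pita: 11:00-11:30, 14:45-15:45.
Oona ∩ Carol ∩ Aarav ∩ Pita ∩ Noa: 11:00-11:30, 14:45-15:45.
Summing the common windows: 30 + 60 = 90 minutes.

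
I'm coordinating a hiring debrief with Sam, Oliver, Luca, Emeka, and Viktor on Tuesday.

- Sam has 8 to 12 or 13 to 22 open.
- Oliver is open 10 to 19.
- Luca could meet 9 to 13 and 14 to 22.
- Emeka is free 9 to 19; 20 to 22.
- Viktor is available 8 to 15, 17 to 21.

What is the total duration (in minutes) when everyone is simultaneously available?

Sam ∩ Oliver: 10:00-12:00, 13:00-19:00.
Sam ∩ Oliver ∩ Luca: 10:00-12:00, 14:00-19:00.
Sam ∩ Oliver ∩ Luca ∩ Emeka: 10:00-12:00, 14:00-19:00.
Sam ∩ Oliver ∩ Luca ∩ Emeka ∩ Viktor: 10:00-12:00, 14:00-15:00, 17:00-19:00.
Summing the common windows: 120 + 60 + 120 = 300 minutes.

300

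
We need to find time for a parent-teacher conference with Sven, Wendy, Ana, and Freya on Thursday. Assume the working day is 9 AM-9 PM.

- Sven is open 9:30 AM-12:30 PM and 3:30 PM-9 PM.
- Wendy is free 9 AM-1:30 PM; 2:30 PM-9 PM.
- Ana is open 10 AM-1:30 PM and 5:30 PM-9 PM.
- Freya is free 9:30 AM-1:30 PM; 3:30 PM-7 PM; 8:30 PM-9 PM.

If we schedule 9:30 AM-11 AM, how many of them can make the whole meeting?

3

Sven, Wendy, and Freya can make the full 09:30-11:00 slot — that's 3.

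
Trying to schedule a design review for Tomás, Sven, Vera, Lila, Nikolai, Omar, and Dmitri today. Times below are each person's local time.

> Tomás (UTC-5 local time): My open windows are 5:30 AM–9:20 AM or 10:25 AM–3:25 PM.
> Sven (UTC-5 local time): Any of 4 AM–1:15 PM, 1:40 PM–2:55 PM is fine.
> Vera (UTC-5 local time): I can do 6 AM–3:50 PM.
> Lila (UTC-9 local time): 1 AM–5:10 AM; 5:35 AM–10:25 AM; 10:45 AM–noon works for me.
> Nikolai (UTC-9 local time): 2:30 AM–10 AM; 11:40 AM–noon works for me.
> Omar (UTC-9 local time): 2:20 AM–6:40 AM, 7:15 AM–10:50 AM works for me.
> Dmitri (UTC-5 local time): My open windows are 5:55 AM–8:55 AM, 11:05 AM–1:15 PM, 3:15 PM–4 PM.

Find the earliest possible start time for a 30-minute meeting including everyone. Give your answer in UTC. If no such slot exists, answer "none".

11:30

Tomás in UTC: 10:30-14:20, 15:25-20:25 (add 5h to convert from UTC-5).
Sven in UTC: 09:00-18:15, 18:40-19:55 (add 5h to convert from UTC-5).
Vera in UTC: 11:00-20:50 (add 5h to convert from UTC-5).
Lila in UTC: 10:00-14:10, 14:35-19:25, 19:45-21:00 (add 9h to convert from UTC-9).
Nikolai in UTC: 11:30-19:00, 20:40-21:00 (add 9h to convert from UTC-9).
Omar in UTC: 11:20-15:40, 16:15-19:50 (add 9h to convert from UTC-9).
Dmitri in UTC: 10:55-13:55, 16:05-18:15, 20:15-21:00 (add 5h to convert from UTC-5).
Tomás ∩ Sven: 10:30-14:20, 15:25-18:15, 18:40-19:55.
Tomás ∩ Sven ∩ Vera: 11:00-14:20, 15:25-18:15, 18:40-19:55.
Tomás ∩ Sven ∩ Vera ∩ Lila: 11:00-14:10, 15:25-18:15, 18:40-19:25, 19:45-19:55.
Tomás ∩ Sven ∩ Vera ∩ Lila ∩ Nikolai: 11:30-14:10, 15:25-18:15, 18:40-19:00.
Tomás ∩ Sven ∩ Vera ∩ Lila ∩ Nikolai ∩ Omar: 11:30-14:10, 15:25-15:40, 16:15-18:15, 18:40-19:00.
Tomás ∩ Sven ∩ Vera ∩ Lila ∩ Nikolai ∩ Omar ∩ Dmitri: 11:30-13:55, 16:15-18:15.
The first common window of at least 30 minutes is 11:30-13:55, so the earliest start is 11:30.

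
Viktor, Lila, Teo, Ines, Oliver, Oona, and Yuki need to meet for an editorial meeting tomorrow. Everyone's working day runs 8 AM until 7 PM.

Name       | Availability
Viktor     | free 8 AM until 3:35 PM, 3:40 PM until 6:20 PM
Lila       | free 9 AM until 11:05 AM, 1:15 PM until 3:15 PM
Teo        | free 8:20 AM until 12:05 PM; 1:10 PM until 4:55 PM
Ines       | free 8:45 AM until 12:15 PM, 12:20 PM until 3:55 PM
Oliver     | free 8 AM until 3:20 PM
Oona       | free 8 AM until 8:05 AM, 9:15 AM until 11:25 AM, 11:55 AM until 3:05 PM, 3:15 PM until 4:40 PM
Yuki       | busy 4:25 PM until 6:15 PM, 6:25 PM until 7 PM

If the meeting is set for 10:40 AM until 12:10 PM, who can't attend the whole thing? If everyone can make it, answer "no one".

Lila, Oona, Teo

Viktor free: 08:00-15:35, 15:40-18:20.
Lila free: 09:00-11:05, 13:15-15:15.
Teo free: 08:20-12:05, 13:10-16:55.
Ines free: 08:45-12:15, 12:20-15:55.
Oliver free: 08:00-15:20.
Oona free: 08:00-08:05, 09:15-11:25, 11:55-15:05, 15:15-16:40.
Yuki free: 08:00-16:25, 18:15-18:25 (invert busy blocks within the working day).
Viktor: free for 10:40-12:10. Lila: not fully free for 10:40-12:10. Teo: not fully free for 10:40-12:10. Ines: free for 10:40-12:10. Oliver: free for 10:40-12:10. Oona: not fully free for 10:40-12:10. Yuki: free for 10:40-12:10.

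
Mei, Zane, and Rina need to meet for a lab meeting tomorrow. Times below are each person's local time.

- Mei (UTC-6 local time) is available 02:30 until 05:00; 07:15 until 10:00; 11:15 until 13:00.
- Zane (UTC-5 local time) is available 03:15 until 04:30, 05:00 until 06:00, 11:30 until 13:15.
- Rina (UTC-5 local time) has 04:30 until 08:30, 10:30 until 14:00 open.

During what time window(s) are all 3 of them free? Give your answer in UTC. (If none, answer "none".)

Mei in UTC: 08:30-11:00, 13:15-16:00, 17:15-19:00 (add 6h to convert from UTC-6).
Zane in UTC: 08:15-09:30, 10:00-11:00, 16:30-18:15 (add 5h to convert from UTC-5).
Rina in UTC: 09:30-13:30, 15:30-19:00 (add 5h to convert from UTC-5).
Mei ∩ Zane: 08:30-09:30, 10:00-11:00, 17:15-18:15.
Mei ∩ Zane ∩ Rina: 10:00-11:00, 17:15-18:15.
Those are the intersection windows.

10:00-11:00, 17:15-18:15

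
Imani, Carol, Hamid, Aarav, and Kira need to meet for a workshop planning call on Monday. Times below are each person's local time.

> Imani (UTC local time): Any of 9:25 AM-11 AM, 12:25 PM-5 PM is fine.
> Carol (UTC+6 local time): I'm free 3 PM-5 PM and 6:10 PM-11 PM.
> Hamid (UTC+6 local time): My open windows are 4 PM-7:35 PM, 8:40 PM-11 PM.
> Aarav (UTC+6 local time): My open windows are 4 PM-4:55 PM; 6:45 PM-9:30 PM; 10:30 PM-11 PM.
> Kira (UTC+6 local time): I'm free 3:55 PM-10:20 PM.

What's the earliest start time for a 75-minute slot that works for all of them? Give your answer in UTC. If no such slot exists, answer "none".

Imani in UTC: 09:25-11:00, 12:25-17:00.
Carol in UTC: 09:00-11:00, 12:10-17:00 (subtract 6h to convert from UTC+6).
Hamid in UTC: 10:00-13:35, 14:40-17:00 (subtract 6h to convert from UTC+6).
Aarav in UTC: 10:00-10:55, 12:45-15:30, 16:30-17:00 (subtract 6h to convert from UTC+6).
Kira in UTC: 09:55-16:20 (subtract 6h to convert from UTC+6).
Imani ∩ Carol: 09:25-11:00, 12:25-17:00.
Imani ∩ Carol ∩ Hamid: 10:00-11:00, 12:25-13:35, 14:40-17:00.
Imani ∩ Carol ∩ Hamid ∩ Aarav: 10:00-10:55, 12:45-13:35, 14:40-15:30, 16:30-17:00.
Imani ∩ Carol ∩ Hamid ∩ Aarav ∩ Kira: 10:00-10:55, 12:45-13:35, 14:40-15:30.
Those are the intersection windows.
No common window is at least 75 minutes long.

none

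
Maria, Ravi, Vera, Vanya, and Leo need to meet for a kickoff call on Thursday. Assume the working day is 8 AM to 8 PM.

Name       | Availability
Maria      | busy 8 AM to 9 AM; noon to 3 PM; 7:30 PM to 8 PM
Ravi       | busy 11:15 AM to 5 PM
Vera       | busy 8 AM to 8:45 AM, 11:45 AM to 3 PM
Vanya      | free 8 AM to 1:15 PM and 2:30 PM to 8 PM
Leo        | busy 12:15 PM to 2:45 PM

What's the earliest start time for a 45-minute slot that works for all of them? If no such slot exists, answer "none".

Maria free: 09:00-12:00, 15:00-19:30 (invert busy blocks within the working day).
Ravi free: 08:00-11:15, 17:00-20:00 (invert busy blocks within the working day).
Vera free: 08:45-11:45, 15:00-20:00 (invert busy blocks within the working day).
Vanya free: 08:00-13:15, 14:30-20:00.
Leo free: 08:00-12:15, 14:45-20:00 (invert busy blocks within the working day).
Maria ∩ Ravi: 09:00-11:15, 17:00-19:30.
Maria ∩ Ravi ∩ Vera: 09:00-11:15, 17:00-19:30.
Maria ∩ Ravi ∩ Vera ∩ Vanya: 09:00-11:15, 17:00-19:30.
Maria ∩ Ravi ∩ Vera ∩ Vanya ∩ Leo: 09:00-11:15, 17:00-19:30.
The first common window of at least 45 minutes is 09:00-11:15, so the earliest start is 09:00.

09:00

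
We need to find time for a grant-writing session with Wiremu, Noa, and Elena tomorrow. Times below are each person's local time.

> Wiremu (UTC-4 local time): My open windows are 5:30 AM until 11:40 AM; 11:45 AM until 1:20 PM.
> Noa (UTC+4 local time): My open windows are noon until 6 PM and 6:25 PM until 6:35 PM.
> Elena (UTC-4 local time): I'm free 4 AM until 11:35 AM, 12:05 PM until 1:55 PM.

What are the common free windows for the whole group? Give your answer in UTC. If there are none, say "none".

09:30-14:00, 14:25-14:35

Wiremu in UTC: 09:30-15:40, 15:45-17:20 (add 4h to convert from UTC-4).
Noa in UTC: 08:00-14:00, 14:25-14:35 (subtract 4h to convert from UTC+4).
Elena in UTC: 08:00-15:35, 16:05-17:55 (add 4h to convert from UTC-4).
Wiremu ∩ Noa: 09:30-14:00, 14:25-14:35.
Wiremu ∩ Noa ∩ Elena: 09:30-14:00, 14:25-14:35.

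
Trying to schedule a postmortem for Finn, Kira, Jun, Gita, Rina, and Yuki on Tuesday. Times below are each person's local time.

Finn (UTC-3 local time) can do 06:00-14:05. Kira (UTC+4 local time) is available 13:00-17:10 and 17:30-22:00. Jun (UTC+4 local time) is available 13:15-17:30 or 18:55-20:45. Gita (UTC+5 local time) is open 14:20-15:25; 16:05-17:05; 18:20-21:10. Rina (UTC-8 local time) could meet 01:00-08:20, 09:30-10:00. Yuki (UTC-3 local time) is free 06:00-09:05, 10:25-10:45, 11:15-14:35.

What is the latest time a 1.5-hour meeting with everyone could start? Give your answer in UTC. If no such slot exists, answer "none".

Finn in UTC: 09:00-17:05 (add 3h to convert from UTC-3).
Kira in UTC: 09:00-13:10, 13:30-18:00 (subtract 4h to convert from UTC+4).
Jun in UTC: 09:15-13:30, 14:55-16:45 (subtract 4h to convert from UTC+4).
Gita in UTC: 09:20-10:25, 11:05-12:05, 13:20-16:10 (subtract 5h to convert from UTC+5).
Rina in UTC: 09:00-16:20, 17:30-18:00 (add 8h to convert from UTC-8).
Yuki in UTC: 09:00-12:05, 13:25-13:45, 14:15-17:35 (add 3h to convert from UTC-3).
Finn ∩ Kira: 09:00-13:10, 13:30-17:05.
Finn ∩ Kira ∩ Jun: 09:15-13:10, 14:55-16:45.
Finn ∩ Kira ∩ Jun ∩ Gita: 09:20-10:25, 11:05-12:05, 14:55-16:10.
Finn ∩ Kira ∩ Jun ∩ Gita ∩ Rina: 09:20-10:25, 11:05-12:05, 14:55-16:10.
Finn ∩ Kira ∩ Jun ∩ Gita ∩ Rina ∩ Yuki: 09:20-10:25, 11:05-12:05, 14:55-16:10.
No common window is at least 90 minutes long.

none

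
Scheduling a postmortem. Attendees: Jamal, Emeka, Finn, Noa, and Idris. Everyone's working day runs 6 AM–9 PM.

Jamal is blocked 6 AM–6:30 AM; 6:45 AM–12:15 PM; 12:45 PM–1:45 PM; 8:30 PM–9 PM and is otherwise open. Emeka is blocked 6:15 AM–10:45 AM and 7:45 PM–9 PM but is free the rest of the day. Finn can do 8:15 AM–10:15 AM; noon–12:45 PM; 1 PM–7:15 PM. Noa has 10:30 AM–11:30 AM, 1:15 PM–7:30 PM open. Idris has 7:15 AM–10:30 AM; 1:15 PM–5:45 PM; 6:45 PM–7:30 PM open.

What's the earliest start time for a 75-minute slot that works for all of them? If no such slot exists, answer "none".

Jamal free: 06:30-06:45, 12:15-12:45, 13:45-20:30 (invert busy blocks within the working day).
Emeka free: 06:00-06:15, 10:45-19:45 (invert busy blocks within the working day).
Finn free: 08:15-10:15, 12:00-12:45, 13:00-19:15.
Noa free: 10:30-11:30, 13:15-19:30.
Idris free: 07:15-10:30, 13:15-17:45, 18:45-19:30.
Jamal ∩ Emeka: 12:15-12:45, 13:45-19:45.
Jamal ∩ Emeka ∩ Finn: 12:15-12:45, 13:45-19:15.
Jamal ∩ Emeka ∩ Finn ∩ Noa: 13:45-19:15.
Jamal ∩ Emeka ∩ Finn ∩ Noa ∩ Idris: 13:45-17:45, 18:45-19:15.
The first common window of at least 75 minutes is 13:45-17:45, so the earliest start is 13:45.

13:45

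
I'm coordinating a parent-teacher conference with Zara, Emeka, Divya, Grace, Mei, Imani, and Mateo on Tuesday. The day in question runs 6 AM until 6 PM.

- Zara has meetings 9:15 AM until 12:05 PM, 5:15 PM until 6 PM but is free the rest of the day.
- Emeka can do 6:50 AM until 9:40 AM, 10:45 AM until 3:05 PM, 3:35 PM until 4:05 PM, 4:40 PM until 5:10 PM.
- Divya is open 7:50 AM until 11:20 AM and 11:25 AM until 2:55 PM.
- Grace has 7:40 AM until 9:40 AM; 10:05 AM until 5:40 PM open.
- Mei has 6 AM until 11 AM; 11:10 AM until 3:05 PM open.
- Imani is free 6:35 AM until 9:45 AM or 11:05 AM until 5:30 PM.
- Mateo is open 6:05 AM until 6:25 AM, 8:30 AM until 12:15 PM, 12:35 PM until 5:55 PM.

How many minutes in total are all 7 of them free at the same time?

Zara free: 06:00-09:15, 12:05-17:15 (invert busy blocks within the working day).
Emeka free: 06:50-09:40, 10:45-15:05, 15:35-16:05, 16:40-17:10.
Divya free: 07:50-11:20, 11:25-14:55.
Grace free: 07:40-09:40, 10:05-17:40.
Mei free: 06:00-11:00, 11:10-15:05.
Imani free: 06:35-09:45, 11:05-17:30.
Mateo free: 06:05-06:25, 08:30-12:15, 12:35-17:55.
Zara ∩ Emeka: 06:50-09:15, 12:05-15:05, 15:35-16:05, 16:40-17:10.
Zara ∩ Emeka ∩ Divya: 07:50-09:15, 12:05-14:55.
Zara ∩ Emeka ∩ Divya ∩ Grace: 07:50-09:15, 12:05-14:55.
Zara ∩ Emeka ∩ Divya ∩ Grace ∩ Mei: 07:50-09:15, 12:05-14:55.
Zara ∩ Emeka ∩ Divya ∩ Grace ∩ Mei ∩ Imani: 07:50-09:15, 12:05-14:55.
Zara ∩ Emeka ∩ Divya ∩ Grace ∩ Mei ∩ Imani ∩ Mateo: 08:30-09:15, 12:05-12:15, 12:35-14:55.
Summing the common windows: 45 + 10 + 140 = 195 minutes.

195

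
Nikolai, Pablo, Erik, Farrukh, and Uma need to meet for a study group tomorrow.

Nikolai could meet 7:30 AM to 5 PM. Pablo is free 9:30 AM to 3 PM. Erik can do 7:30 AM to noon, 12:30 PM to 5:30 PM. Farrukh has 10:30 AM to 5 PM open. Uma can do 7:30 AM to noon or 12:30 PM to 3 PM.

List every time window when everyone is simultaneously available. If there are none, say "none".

10:30-12:00, 12:30-15:00

Nikolai ∩ Pablo: 09:30-15:00.
Nikolai ∩ Pablo ∩ Erik: 09:30-12:00, 12:30-15:00.
Nikolai ∩ Pablo ∩ Erik ∩ Farrukh: 10:30-12:00, 12:30-15:00.
Nikolai ∩ Pablo ∩ Erik ∩ Farrukh ∩ Uma: 10:30-12:00, 12:30-15:00.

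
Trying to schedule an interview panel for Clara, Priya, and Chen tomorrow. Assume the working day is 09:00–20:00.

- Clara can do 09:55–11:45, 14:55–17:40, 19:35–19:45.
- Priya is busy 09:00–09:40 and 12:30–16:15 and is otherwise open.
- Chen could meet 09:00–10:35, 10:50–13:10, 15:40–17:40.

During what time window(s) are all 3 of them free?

Clara free: 09:55-11:45, 14:55-17:40, 19:35-19:45.
Priya free: 09:40-12:30, 16:15-20:00 (invert busy blocks within the working day).
Chen free: 09:00-10:35, 10:50-13:10, 15:40-17:40.
Clara ∩ Priya: 09:55-11:45, 16:15-17:40, 19:35-19:45.
Clara ∩ Priya ∩ Chen: 09:55-10:35, 10:50-11:45, 16:15-17:40.

09:55-10:35, 10:50-11:45, 16:15-17:40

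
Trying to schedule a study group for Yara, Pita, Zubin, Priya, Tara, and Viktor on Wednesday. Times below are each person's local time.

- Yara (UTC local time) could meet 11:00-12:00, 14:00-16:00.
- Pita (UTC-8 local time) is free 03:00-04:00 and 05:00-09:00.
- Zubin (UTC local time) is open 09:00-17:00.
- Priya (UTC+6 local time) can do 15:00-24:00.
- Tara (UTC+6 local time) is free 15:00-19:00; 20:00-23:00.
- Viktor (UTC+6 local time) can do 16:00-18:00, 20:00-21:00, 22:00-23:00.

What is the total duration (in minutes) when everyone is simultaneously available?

Yara in UTC: 11:00-12:00, 14:00-16:00.
Pita in UTC: 11:00-12:00, 13:00-17:00 (add 8h to convert from UTC-8).
Zubin in UTC: 09:00-17:00.
Priya in UTC: 09:00-18:00 (subtract 6h to convert from UTC+6).
Tara in UTC: 09:00-13:00, 14:00-17:00 (subtract 6h to convert from UTC+6).
Viktor in UTC: 10:00-12:00, 14:00-15:00, 16:00-17:00 (subtract 6h to convert from UTC+6).
Yara ∩ Pita: 11:00-12:00, 14:00-16:00.
Yara ∩ Pita ∩ Zubin: 11:00-12:00, 14:00-16:00.
Yara ∩ Pita ∩ Zubin ∩ Priya: 11:00-12:00, 14:00-16:00.
Yara ∩ Pita ∩ Zubin ∩ Priya ∩ Tara: 11:00-12:00, 14:00-16:00.
Yara ∩ Pita ∩ Zubin ∩ Priya ∩ Tara ∩ Viktor: 11:00-12:00, 14:00-15:00.
Summing the common windows: 60 + 60 = 120 minutes.

120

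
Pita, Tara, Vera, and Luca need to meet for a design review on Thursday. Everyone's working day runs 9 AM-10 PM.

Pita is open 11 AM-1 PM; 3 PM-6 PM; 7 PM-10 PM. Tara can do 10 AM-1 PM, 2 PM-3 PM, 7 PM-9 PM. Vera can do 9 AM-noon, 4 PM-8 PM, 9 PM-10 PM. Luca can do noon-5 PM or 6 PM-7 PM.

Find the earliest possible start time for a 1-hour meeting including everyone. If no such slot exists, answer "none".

Pita ∩ Tara: 11:00-13:00, 19:00-21:00.
Pita ∩ Tara ∩ Vera: 11:00-12:00, 19:00-20:00.
Pita ∩ Tara ∩ Vera ∩ Luca: ∅.
There is no time when everyone is free.
No common window is at least 60 minutes long.

none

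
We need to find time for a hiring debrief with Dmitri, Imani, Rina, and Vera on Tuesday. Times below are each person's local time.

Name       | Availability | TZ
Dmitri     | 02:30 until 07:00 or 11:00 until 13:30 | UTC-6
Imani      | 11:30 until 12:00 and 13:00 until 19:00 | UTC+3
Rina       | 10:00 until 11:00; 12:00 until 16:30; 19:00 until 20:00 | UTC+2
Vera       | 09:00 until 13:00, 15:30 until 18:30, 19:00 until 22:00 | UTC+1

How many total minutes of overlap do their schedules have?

150

Dmitri in UTC: 08:30-13:00, 17:00-19:30 (add 6h to convert from UTC-6).
Imani in UTC: 08:30-09:00, 10:00-16:00 (subtract 3h to convert from UTC+3).
Rina in UTC: 08:00-09:00, 10:00-14:30, 17:00-18:00 (subtract 2h to convert from UTC+2).
Vera in UTC: 08:00-12:00, 14:30-17:30, 18:00-21:00 (subtract 1h to convert from UTC+1).
Dmitri ∩ Imani: 08:30-09:00, 10:00-13:00.
Dmitri ∩ Imani ∩ Rina: 08:30-09:00, 10:00-13:00.
Dmitri ∩ Imani ∩ Rina ∩ Vera: 08:30-09:00, 10:00-12:00.
Summing the common windows: 30 + 120 = 150 minutes.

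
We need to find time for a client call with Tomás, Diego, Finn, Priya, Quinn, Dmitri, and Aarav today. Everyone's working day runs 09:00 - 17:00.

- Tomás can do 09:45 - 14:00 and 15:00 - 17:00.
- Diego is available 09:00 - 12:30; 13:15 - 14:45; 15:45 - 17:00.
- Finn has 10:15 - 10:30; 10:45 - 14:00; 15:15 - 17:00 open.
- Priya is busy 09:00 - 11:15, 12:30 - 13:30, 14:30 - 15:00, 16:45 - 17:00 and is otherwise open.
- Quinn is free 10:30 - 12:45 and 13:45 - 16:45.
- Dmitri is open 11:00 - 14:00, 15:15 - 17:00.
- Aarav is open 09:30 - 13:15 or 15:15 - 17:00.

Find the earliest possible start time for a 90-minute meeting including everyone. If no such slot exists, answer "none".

none

Tomás free: 09:45-14:00, 15:00-17:00.
Diego free: 09:00-12:30, 13:15-14:45, 15:45-17:00.
Finn free: 10:15-10:30, 10:45-14:00, 15:15-17:00.
Priya free: 11:15-12:30, 13:30-14:30, 15:00-16:45 (invert busy blocks within the working day).
Quinn free: 10:30-12:45, 13:45-16:45.
Dmitri free: 11:00-14:00, 15:15-17:00.
Aarav free: 09:30-13:15, 15:15-17:00.
Tomás ∩ Diego: 09:45-12:30, 13:15-14:00, 15:45-17:00.
Tomás ∩ Diego ∩ Finn: 10:15-10:30, 10:45-12:30, 13:15-14:00, 15:45-17:00.
Tomás ∩ Diego ∩ Finn ∩ Priya: 11:15-12:30, 13:30-14:00, 15:45-16:45.
Tomás ∩ Diego ∩ Finn ∩ Priya ∩ Quinn: 11:15-12:30, 13:45-14:00, 15:45-16:45.
Tomás ∩ Diego ∩ Finn ∩ Priya ∩ Quinn ∩ Dmitri: 11:15-12:30, 13:45-14:00, 15:45-16:45.
Tomás ∩ Diego ∩ Finn ∩ Priya ∩ Quinn ∩ Dmitri ∩ Aarav: 11:15-12:30, 15:45-16:45.
No common window is at least 90 minutes long.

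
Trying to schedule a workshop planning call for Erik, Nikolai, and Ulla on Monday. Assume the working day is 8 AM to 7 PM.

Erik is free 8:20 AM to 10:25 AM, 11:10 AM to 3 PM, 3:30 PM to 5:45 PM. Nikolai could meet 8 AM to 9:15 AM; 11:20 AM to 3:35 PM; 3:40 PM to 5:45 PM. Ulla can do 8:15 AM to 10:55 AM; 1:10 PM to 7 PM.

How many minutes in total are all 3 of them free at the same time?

Erik ∩ Nikolai: 08:20-09:15, 11:20-15:00, 15:30-15:35, 15:40-17:45.
Erik ∩ Nikolai ∩ Ulla: 08:20-09:15, 13:10-15:00, 15:30-15:35, 15:40-17:45.
Those are the intersection windows.
Summing the common windows: 55 + 110 + 5 + 125 = 295 minutes.

295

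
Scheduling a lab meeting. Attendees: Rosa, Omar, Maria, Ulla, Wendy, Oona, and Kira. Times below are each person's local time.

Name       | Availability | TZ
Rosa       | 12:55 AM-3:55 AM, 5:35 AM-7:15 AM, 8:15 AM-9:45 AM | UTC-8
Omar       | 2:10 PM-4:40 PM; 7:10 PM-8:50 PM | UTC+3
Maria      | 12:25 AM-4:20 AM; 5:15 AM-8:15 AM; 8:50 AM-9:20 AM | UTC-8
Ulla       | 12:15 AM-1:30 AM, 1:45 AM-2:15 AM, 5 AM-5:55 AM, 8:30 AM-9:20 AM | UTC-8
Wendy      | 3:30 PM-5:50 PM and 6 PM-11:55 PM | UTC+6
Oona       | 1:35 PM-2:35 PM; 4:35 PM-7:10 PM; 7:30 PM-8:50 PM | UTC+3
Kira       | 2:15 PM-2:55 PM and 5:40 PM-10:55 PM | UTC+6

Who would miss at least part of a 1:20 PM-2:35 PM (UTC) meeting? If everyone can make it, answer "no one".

Rosa in UTC: 08:55-11:55, 13:35-15:15, 16:15-17:45 (add 8h to convert from UTC-8).
Omar in UTC: 11:10-13:40, 16:10-17:50 (subtract 3h to convert from UTC+3).
Maria in UTC: 08:25-12:20, 13:15-16:15, 16:50-17:20 (add 8h to convert from UTC-8).
Ulla in UTC: 08:15-09:30, 09:45-10:15, 13:00-13:55, 16:30-17:20 (add 8h to convert from UTC-8).
Wendy in UTC: 09:30-11:50, 12:00-17:55 (subtract 6h to convert from UTC+6).
Oona in UTC: 10:35-11:35, 13:35-16:10, 16:30-17:50 (subtract 3h to convert from UTC+3).
Kira in UTC: 08:15-08:55, 11:40-16:55 (subtract 6h to convert from UTC+6).
Rosa: not fully free for 13:20-14:35. Omar: not fully free for 13:20-14:35. Maria: free for 13:20-14:35. Ulla: not fully free for 13:20-14:35. Wendy: free for 13:20-14:35. Oona: not fully free for 13:20-14:35. Kira: free for 13:20-14:35.

Omar, Oona, Rosa, Ulla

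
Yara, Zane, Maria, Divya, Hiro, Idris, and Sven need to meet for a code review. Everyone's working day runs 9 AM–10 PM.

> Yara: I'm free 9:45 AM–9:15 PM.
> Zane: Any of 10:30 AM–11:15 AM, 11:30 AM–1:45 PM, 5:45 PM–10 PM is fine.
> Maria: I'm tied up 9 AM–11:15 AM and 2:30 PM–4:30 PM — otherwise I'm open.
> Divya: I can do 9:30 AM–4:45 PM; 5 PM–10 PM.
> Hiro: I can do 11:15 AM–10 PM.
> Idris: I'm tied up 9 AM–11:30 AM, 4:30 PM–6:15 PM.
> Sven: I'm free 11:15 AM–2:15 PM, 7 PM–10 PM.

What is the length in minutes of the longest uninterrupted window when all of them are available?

Yara free: 09:45-21:15.
Zane free: 10:30-11:15, 11:30-13:45, 17:45-22:00.
Maria free: 11:15-14:30, 16:30-22:00 (invert busy blocks within the working day).
Divya free: 09:30-16:45, 17:00-22:00.
Hiro free: 11:15-22:00.
Idris free: 11:30-16:30, 18:15-22:00 (invert busy blocks within the working day).
Sven free: 11:15-14:15, 19:00-22:00.
Yara ∩ Zane: 10:30-11:15, 11:30-13:45, 17:45-21:15.
Yara ∩ Zane ∩ Maria: 11:30-13:45, 17:45-21:15.
Yara ∩ Zane ∩ Maria ∩ Divya: 11:30-13:45, 17:45-21:15.
Yara ∩ Zane ∩ Maria ∩ Divya ∩ Hiro: 11:30-13:45, 17:45-21:15.
Yara ∩ Zane ∩ Maria ∩ Divya ∩ Hiro ∩ Idris: 11:30-13:45, 18:15-21:15.
Yara ∩ Zane ∩ Maria ∩ Divya ∩ Hiro ∩ Idris ∩ Sven: 11:30-13:45, 19:00-21:15.
Those are the intersection windows.
The longest is 11:30-13:45 at 135 minutes.

135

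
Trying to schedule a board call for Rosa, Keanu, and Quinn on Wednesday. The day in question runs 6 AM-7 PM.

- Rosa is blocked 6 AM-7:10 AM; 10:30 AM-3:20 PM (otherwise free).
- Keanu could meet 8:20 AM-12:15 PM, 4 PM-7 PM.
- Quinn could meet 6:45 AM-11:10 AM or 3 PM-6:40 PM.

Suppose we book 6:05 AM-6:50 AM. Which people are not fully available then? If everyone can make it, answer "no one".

Keanu, Quinn, Rosa

Rosa free: 07:10-10:30, 15:20-19:00 (invert busy blocks within the working day).
Keanu free: 08:20-12:15, 16:00-19:00.
Quinn free: 06:45-11:10, 15:00-18:40.
Rosa: not fully free for 06:05-06:50. Keanu: not fully free for 06:05-06:50. Quinn: not fully free for 06:05-06:50.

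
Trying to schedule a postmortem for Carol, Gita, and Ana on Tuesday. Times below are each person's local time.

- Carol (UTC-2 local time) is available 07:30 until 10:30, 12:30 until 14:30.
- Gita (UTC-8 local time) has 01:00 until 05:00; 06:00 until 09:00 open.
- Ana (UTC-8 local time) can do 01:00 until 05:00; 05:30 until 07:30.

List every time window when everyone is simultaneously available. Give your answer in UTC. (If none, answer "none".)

Carol in UTC: 09:30-12:30, 14:30-16:30 (add 2h to convert from UTC-2).
Gita in UTC: 09:00-13:00, 14:00-17:00 (add 8h to convert from UTC-8).
Ana in UTC: 09:00-13:00, 13:30-15:30 (add 8h to convert from UTC-8).
Carol ∩ Gita: 09:30-12:30, 14:30-16:30.
Carol ∩ Gita ∩ Ana: 09:30-12:30, 14:30-15:30.

09:30-12:30, 14:30-15:30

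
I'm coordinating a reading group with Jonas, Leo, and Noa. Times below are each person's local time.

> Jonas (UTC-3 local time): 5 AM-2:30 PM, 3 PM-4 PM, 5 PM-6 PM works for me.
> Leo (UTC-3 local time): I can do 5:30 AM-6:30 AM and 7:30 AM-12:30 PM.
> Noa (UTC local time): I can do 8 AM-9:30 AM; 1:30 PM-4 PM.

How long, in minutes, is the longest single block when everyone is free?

Jonas in UTC: 08:00-17:30, 18:00-19:00, 20:00-21:00 (add 3h to convert from UTC-3).
Leo in UTC: 08:30-09:30, 10:30-15:30 (add 3h to convert from UTC-3).
Noa in UTC: 08:00-09:30, 13:30-16:00.
Jonas ∩ Leo: 08:30-09:30, 10:30-15:30.
Jonas ∩ Leo ∩ Noa: 08:30-09:30, 13:30-15:30.
Those are the intersection windows.
The longest is 13:30-15:30 at 120 minutes.

120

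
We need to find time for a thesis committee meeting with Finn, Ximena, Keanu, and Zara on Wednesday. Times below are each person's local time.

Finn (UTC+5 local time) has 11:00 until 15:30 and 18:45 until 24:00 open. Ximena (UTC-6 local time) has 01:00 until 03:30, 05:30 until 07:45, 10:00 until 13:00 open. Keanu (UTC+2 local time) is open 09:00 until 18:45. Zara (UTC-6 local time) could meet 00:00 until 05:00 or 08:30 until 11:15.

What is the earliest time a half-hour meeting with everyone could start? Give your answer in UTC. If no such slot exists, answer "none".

07:00

Finn in UTC: 06:00-10:30, 13:45-19:00 (subtract 5h to convert from UTC+5).
Ximena in UTC: 07:00-09:30, 11:30-13:45, 16:00-19:00 (add 6h to convert from UTC-6).
Keanu in UTC: 07:00-16:45 (subtract 2h to convert from UTC+2).
Zara in UTC: 06:00-11:00, 14:30-17:15 (add 6h to convert from UTC-6).
Finn ∩ Ximena: 07:00-09:30, 16:00-19:00.
Finn ∩ Ximena ∩ Keanu: 07:00-09:30, 16:00-16:45.
Finn ∩ Ximena ∩ Keanu ∩ Zara: 07:00-09:30, 16:00-16:45.
The first common window of at least 30 minutes is 07:00-09:30, so the earliest start is 07:00.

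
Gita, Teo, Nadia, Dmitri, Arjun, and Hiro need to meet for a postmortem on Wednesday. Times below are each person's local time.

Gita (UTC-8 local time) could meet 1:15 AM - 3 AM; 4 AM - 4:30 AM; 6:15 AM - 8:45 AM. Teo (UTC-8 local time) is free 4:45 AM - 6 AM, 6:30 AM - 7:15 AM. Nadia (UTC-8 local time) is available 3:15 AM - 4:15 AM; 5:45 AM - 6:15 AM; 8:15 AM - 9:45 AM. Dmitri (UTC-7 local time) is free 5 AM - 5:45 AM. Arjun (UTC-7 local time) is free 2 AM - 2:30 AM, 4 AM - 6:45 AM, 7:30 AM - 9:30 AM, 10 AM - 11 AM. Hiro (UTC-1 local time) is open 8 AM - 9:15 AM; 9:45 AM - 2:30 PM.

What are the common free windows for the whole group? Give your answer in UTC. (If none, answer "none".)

none

Gita in UTC: 09:15-11:00, 12:00-12:30, 14:15-16:45 (add 8h to convert from UTC-8).
Teo in UTC: 12:45-14:00, 14:30-15:15 (add 8h to convert from UTC-8).
Nadia in UTC: 11:15-12:15, 13:45-14:15, 16:15-17:45 (add 8h to convert from UTC-8).
Dmitri in UTC: 12:00-12:45 (add 7h to convert from UTC-7).
Arjun in UTC: 09:00-09:30, 11:00-13:45, 14:30-16:30, 17:00-18:00 (add 7h to convert from UTC-7).
Hiro in UTC: 09:00-10:15, 10:45-15:30 (add 1h to convert from UTC-1).
Gita ∩ Teo: 14:30-15:15.
Gita ∩ Teo ∩ Nadia: ∅.
Gita ∩ Teo ∩ Nadia ∩ Dmitri: ∅.
Gita ∩ Teo ∩ Nadia ∩ Dmitri ∩ Arjun: ∅.
Gita ∩ Teo ∩ Nadia ∩ Dmitri ∩ Arjun ∩ Hiro: ∅.
There is no time when everyone is free.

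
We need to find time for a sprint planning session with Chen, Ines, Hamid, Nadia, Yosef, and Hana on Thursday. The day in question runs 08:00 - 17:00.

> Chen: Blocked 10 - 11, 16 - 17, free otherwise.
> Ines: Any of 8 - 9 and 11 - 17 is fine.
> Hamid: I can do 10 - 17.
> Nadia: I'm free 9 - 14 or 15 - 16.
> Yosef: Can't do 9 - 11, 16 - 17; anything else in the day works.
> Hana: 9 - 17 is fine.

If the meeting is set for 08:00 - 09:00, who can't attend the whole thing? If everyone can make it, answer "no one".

Chen free: 08:00-10:00, 11:00-16:00 (invert busy blocks within the working day).
Ines free: 08:00-09:00, 11:00-17:00.
Hamid free: 10:00-17:00.
Nadia free: 09:00-14:00, 15:00-16:00.
Yosef free: 08:00-09:00, 11:00-16:00 (invert busy blocks within the working day).
Hana free: 09:00-17:00.
Chen: free for 08:00-09:00. Ines: free for 08:00-09:00. Hamid: not fully free for 08:00-09:00. Nadia: not fully free for 08:00-09:00. Yosef: free for 08:00-09:00. Hana: not fully free for 08:00-09:00.

Hamid, Hana, Nadia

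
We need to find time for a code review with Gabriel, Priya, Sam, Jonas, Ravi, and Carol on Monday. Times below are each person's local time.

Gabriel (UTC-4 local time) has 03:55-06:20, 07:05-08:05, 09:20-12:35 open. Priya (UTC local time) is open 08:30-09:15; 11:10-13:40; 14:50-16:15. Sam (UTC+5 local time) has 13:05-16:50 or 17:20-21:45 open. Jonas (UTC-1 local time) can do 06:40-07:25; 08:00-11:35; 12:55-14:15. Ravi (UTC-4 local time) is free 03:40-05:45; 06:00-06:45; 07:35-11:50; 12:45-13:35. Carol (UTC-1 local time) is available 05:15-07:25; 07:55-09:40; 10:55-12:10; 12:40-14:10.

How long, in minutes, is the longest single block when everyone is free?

20

Gabriel in UTC: 07:55-10:20, 11:05-12:05, 13:20-16:35 (add 4h to convert from UTC-4).
Priya in UTC: 08:30-09:15, 11:10-13:40, 14:50-16:15.
Sam in UTC: 08:05-11:50, 12:20-16:45 (subtract 5h to convert from UTC+5).
Jonas in UTC: 07:40-08:25, 09:00-12:35, 13:55-15:15 (add 1h to convert from UTC-1).
Ravi in UTC: 07:40-09:45, 10:00-10:45, 11:35-15:50, 16:45-17:35 (add 4h to convert from UTC-4).
Carol in UTC: 06:15-08:25, 08:55-10:40, 11:55-13:10, 13:40-15:10 (add 1h to convert from UTC-1).
Gabriel ∩ Priya: 08:30-09:15, 11:10-12:05, 13:20-13:40, 14:50-16:15.
Gabriel ∩ Priya ∩ Sam: 08:30-09:15, 11:10-11:50, 13:20-13:40, 14:50-16:15.
Gabriel ∩ Priya ∩ Sam ∩ Jonas: 09:00-09:15, 11:10-11:50, 14:50-15:15.
Gabriel ∩ Priya ∩ Sam ∩ Jonas ∩ Ravi: 09:00-09:15, 11:35-11:50, 14:50-15:15.
Gabriel ∩ Priya ∩ Sam ∩ Jonas ∩ Ravi ∩ Carol: 09:00-09:15, 14:50-15:10.
The longest is 14:50-15:10 at 20 minutes.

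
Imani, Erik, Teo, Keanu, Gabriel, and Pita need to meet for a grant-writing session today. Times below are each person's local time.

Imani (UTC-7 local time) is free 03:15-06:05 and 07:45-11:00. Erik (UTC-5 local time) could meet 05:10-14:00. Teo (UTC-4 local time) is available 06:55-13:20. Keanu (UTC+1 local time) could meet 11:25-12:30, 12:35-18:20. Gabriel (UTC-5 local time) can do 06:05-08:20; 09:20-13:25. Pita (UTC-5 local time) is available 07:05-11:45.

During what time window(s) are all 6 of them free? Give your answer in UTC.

12:05-13:05, 14:45-16:45

Imani in UTC: 10:15-13:05, 14:45-18:00 (add 7h to convert from UTC-7).
Erik in UTC: 10:10-19:00 (add 5h to convert from UTC-5).
Teo in UTC: 10:55-17:20 (add 4h to convert from UTC-4).
Keanu in UTC: 10:25-11:30, 11:35-17:20 (subtract 1h to convert from UTC+1).
Gabriel in UTC: 11:05-13:20, 14:20-18:25 (add 5h to convert from UTC-5).
Pita in UTC: 12:05-16:45 (add 5h to convert from UTC-5).
Imani ∩ Erik: 10:15-13:05, 14:45-18:00.
Imani ∩ Erik ∩ Teo: 10:55-13:05, 14:45-17:20.
Imani ∩ Erik ∩ Teo ∩ Keanu: 10:55-11:30, 11:35-13:05, 14:45-17:20.
Imani ∩ Erik ∩ Teo ∩ Keanu ∩ Gabriel: 11:05-11:30, 11:35-13:05, 14:45-17:20.
Imani ∩ Erik ∩ Teo ∩ Keanu ∩ Gabriel ∩ Pita: 12:05-13:05, 14:45-16:45.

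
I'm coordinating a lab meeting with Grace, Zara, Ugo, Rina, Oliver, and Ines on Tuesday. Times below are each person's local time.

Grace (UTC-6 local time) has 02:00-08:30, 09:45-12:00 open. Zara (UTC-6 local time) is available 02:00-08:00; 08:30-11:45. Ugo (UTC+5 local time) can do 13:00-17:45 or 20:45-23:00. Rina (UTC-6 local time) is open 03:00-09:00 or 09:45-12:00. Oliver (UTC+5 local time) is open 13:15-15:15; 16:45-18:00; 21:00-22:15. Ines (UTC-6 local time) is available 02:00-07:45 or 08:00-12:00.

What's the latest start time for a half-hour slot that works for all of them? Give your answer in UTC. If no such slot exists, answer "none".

16:45

Grace in UTC: 08:00-14:30, 15:45-18:00 (add 6h to convert from UTC-6).
Zara in UTC: 08:00-14:00, 14:30-17:45 (add 6h to convert from UTC-6).
Ugo in UTC: 08:00-12:45, 15:45-18:00 (subtract 5h to convert from UTC+5).
Rina in UTC: 09:00-15:00, 15:45-18:00 (add 6h to convert from UTC-6).
Oliver in UTC: 08:15-10:15, 11:45-13:00, 16:00-17:15 (subtract 5h to convert from UTC+5).
Ines in UTC: 08:00-13:45, 14:00-18:00 (add 6h to convert from UTC-6).
Grace ∩ Zara: 08:00-14:00, 15:45-17:45.
Grace ∩ Zara ∩ Ugo: 08:00-12:45, 15:45-17:45.
Grace ∩ Zara ∩ Ugo ∩ Rina: 09:00-12:45, 15:45-17:45.
Grace ∩ Zara ∩ Ugo ∩ Rina ∩ Oliver: 09:00-10:15, 11:45-12:45, 16:00-17:15.
Grace ∩ Zara ∩ Ugo ∩ Rina ∩ Oliver ∩ Ines: 09:00-10:15, 11:45-12:45, 16:00-17:15.
The last common window of at least 30 minutes is 16:00-17:15; a 30-minute meeting can start as late as 16:45 and still end by 17:15.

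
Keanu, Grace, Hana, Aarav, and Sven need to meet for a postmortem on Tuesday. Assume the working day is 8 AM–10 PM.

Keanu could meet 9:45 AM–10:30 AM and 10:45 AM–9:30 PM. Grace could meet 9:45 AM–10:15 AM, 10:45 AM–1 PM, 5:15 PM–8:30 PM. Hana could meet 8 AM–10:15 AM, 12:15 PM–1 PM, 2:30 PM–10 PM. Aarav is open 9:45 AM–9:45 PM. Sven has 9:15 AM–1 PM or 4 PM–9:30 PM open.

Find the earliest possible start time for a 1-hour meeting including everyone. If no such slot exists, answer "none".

Keanu ∩ Grace: 09:45-10:15, 10:45-13:00, 17:15-20:30.
Keanu ∩ Grace ∩ Hana: 09:45-10:15, 12:15-13:00, 17:15-20:30.
Keanu ∩ Grace ∩ Hana ∩ Aarav: 09:45-10:15, 12:15-13:00, 17:15-20:30.
Keanu ∩ Grace ∩ Hana ∩ Aarav ∩ Sven: 09:45-10:15, 12:15-13:00, 17:15-20:30.
The first common window of at least 60 minutes is 17:15-20:30, so the earliest start is 17:15.

17:15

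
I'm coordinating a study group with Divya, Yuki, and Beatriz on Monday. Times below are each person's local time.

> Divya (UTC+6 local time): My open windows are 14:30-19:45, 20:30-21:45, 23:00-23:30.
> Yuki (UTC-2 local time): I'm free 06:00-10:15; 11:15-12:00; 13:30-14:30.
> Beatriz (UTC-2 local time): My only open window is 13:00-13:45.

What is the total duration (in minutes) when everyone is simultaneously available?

15

Divya in UTC: 08:30-13:45, 14:30-15:45, 17:00-17:30 (subtract 6h to convert from UTC+6).
Yuki in UTC: 08:00-12:15, 13:15-14:00, 15:30-16:30 (add 2h to convert from UTC-2).
Beatriz in UTC: 15:00-15:45 (add 2h to convert from UTC-2).
Divya ∩ Yuki: 08:30-12:15, 13:15-13:45, 15:30-15:45.
Divya ∩ Yuki ∩ Beatriz: 15:30-15:45.
That's a single block of 15 minutes.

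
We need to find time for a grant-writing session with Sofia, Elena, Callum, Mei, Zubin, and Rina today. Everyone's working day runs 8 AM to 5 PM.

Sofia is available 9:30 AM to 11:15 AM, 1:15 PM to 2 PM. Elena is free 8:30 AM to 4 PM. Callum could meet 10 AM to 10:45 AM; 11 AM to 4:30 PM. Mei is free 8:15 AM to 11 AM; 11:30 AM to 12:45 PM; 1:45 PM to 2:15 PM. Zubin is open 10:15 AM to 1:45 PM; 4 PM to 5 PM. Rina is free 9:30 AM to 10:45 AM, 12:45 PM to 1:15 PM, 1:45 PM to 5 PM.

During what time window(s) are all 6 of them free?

Sofia ∩ Elena: 09:30-11:15, 13:15-14:00.
Sofia ∩ Elena ∩ Callum: 10:00-10:45, 11:00-11:15, 13:15-14:00.
Sofia ∩ Elena ∩ Callum ∩ Mei: 10:00-10:45, 13:45-14:00.
Sofia ∩ Elena ∩ Callum ∩ Mei ∩ Zubin: 10:15-10:45.
Sofia ∩ Elena ∩ Callum ∩ Mei ∩ Zubin ∩ Rina: 10:15-10:45.
Those are the intersection windows.

10:15-10:45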